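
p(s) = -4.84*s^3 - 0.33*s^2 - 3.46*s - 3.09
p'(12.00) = -2102.26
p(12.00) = -8455.65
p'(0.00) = -3.46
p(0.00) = -3.09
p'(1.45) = -34.95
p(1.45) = -23.56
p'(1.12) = -22.41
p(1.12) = -14.18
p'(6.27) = -578.42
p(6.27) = -1230.78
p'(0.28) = -4.78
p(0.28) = -4.19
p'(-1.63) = -40.96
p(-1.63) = 22.63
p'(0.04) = -3.51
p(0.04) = -3.23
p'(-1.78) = -48.29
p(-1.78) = 29.32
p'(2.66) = -107.95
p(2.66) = -105.72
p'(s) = -14.52*s^2 - 0.66*s - 3.46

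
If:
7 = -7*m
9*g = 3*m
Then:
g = -1/3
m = -1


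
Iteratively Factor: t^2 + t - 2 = (t + 2)*(t - 1)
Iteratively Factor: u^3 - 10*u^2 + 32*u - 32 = (u - 2)*(u^2 - 8*u + 16) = (u - 4)*(u - 2)*(u - 4)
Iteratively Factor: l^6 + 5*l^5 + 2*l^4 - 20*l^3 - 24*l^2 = (l + 2)*(l^5 + 3*l^4 - 4*l^3 - 12*l^2) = l*(l + 2)*(l^4 + 3*l^3 - 4*l^2 - 12*l) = l*(l + 2)*(l + 3)*(l^3 - 4*l) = l*(l - 2)*(l + 2)*(l + 3)*(l^2 + 2*l) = l*(l - 2)*(l + 2)^2*(l + 3)*(l)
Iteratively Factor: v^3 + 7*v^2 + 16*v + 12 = (v + 3)*(v^2 + 4*v + 4) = (v + 2)*(v + 3)*(v + 2)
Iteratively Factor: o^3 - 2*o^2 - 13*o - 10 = (o + 1)*(o^2 - 3*o - 10) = (o - 5)*(o + 1)*(o + 2)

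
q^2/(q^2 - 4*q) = q/(q - 4)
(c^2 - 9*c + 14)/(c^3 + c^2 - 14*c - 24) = (c^2 - 9*c + 14)/(c^3 + c^2 - 14*c - 24)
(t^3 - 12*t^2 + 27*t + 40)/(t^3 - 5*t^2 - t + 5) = (t - 8)/(t - 1)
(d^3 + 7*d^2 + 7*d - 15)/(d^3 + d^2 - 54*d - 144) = (d^2 + 4*d - 5)/(d^2 - 2*d - 48)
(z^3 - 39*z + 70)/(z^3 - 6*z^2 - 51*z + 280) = (z - 2)/(z - 8)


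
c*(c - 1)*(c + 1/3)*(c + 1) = c^4 + c^3/3 - c^2 - c/3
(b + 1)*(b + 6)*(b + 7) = b^3 + 14*b^2 + 55*b + 42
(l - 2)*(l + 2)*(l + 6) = l^3 + 6*l^2 - 4*l - 24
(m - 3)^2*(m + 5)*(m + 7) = m^4 + 6*m^3 - 28*m^2 - 102*m + 315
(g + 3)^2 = g^2 + 6*g + 9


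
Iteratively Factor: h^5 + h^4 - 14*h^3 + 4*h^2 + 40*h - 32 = (h - 2)*(h^4 + 3*h^3 - 8*h^2 - 12*h + 16) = (h - 2)*(h - 1)*(h^3 + 4*h^2 - 4*h - 16) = (h - 2)*(h - 1)*(h + 4)*(h^2 - 4) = (h - 2)*(h - 1)*(h + 2)*(h + 4)*(h - 2)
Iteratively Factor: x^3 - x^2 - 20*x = (x - 5)*(x^2 + 4*x) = (x - 5)*(x + 4)*(x)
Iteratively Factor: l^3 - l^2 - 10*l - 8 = (l + 2)*(l^2 - 3*l - 4) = (l + 1)*(l + 2)*(l - 4)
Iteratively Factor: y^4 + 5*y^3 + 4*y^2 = (y)*(y^3 + 5*y^2 + 4*y) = y*(y + 4)*(y^2 + y) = y*(y + 1)*(y + 4)*(y)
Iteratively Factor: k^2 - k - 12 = (k - 4)*(k + 3)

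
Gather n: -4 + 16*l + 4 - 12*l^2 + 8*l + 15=-12*l^2 + 24*l + 15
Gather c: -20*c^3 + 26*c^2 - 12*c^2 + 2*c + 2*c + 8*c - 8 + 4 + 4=-20*c^3 + 14*c^2 + 12*c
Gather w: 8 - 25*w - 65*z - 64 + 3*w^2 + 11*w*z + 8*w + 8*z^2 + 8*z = 3*w^2 + w*(11*z - 17) + 8*z^2 - 57*z - 56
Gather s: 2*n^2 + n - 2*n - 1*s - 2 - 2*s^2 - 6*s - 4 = 2*n^2 - n - 2*s^2 - 7*s - 6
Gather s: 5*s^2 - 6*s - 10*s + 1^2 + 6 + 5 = 5*s^2 - 16*s + 12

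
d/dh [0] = 0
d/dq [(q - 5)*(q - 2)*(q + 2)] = 3*q^2 - 10*q - 4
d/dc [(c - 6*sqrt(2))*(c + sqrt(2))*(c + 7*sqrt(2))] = 3*c^2 + 4*sqrt(2)*c - 82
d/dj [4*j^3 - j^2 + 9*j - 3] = 12*j^2 - 2*j + 9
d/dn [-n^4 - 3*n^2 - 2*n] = -4*n^3 - 6*n - 2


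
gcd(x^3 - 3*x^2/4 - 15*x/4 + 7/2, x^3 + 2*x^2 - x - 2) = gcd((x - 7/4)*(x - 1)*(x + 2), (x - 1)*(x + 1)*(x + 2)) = x^2 + x - 2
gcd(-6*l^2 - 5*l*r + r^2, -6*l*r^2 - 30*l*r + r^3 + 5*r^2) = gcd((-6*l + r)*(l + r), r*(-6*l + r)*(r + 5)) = -6*l + r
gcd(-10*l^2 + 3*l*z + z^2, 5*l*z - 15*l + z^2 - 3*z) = 5*l + z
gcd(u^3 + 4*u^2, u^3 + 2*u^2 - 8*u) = u^2 + 4*u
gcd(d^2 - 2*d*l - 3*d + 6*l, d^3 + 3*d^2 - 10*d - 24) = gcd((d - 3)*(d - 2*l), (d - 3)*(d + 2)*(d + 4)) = d - 3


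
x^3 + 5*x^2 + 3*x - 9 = (x - 1)*(x + 3)^2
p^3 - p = p*(p - 1)*(p + 1)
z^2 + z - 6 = (z - 2)*(z + 3)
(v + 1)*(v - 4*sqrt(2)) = v^2 - 4*sqrt(2)*v + v - 4*sqrt(2)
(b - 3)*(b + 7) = b^2 + 4*b - 21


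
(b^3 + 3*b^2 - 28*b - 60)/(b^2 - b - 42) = (b^2 - 3*b - 10)/(b - 7)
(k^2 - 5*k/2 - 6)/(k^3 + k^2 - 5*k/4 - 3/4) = 2*(k - 4)/(2*k^2 - k - 1)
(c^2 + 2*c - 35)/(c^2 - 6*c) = (c^2 + 2*c - 35)/(c*(c - 6))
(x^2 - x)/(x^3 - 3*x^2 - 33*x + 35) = x/(x^2 - 2*x - 35)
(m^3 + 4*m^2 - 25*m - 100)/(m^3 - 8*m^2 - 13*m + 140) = (m + 5)/(m - 7)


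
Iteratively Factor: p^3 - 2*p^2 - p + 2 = (p - 2)*(p^2 - 1) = (p - 2)*(p - 1)*(p + 1)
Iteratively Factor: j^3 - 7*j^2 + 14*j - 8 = (j - 4)*(j^2 - 3*j + 2) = (j - 4)*(j - 1)*(j - 2)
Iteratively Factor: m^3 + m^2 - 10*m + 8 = (m - 1)*(m^2 + 2*m - 8) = (m - 2)*(m - 1)*(m + 4)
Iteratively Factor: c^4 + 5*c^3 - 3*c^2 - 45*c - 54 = (c - 3)*(c^3 + 8*c^2 + 21*c + 18) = (c - 3)*(c + 3)*(c^2 + 5*c + 6) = (c - 3)*(c + 2)*(c + 3)*(c + 3)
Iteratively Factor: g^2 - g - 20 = (g - 5)*(g + 4)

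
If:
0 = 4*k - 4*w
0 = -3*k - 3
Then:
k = -1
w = -1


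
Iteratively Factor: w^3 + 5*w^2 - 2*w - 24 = (w + 3)*(w^2 + 2*w - 8) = (w + 3)*(w + 4)*(w - 2)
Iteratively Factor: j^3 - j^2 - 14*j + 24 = (j + 4)*(j^2 - 5*j + 6) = (j - 2)*(j + 4)*(j - 3)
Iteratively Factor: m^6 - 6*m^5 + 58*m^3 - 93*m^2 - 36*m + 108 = (m - 2)*(m^5 - 4*m^4 - 8*m^3 + 42*m^2 - 9*m - 54) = (m - 2)*(m + 1)*(m^4 - 5*m^3 - 3*m^2 + 45*m - 54) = (m - 2)*(m + 1)*(m + 3)*(m^3 - 8*m^2 + 21*m - 18) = (m - 3)*(m - 2)*(m + 1)*(m + 3)*(m^2 - 5*m + 6) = (m - 3)*(m - 2)^2*(m + 1)*(m + 3)*(m - 3)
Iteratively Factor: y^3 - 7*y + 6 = (y - 1)*(y^2 + y - 6) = (y - 1)*(y + 3)*(y - 2)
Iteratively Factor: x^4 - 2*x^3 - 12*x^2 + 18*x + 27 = (x - 3)*(x^3 + x^2 - 9*x - 9) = (x - 3)*(x + 3)*(x^2 - 2*x - 3) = (x - 3)*(x + 1)*(x + 3)*(x - 3)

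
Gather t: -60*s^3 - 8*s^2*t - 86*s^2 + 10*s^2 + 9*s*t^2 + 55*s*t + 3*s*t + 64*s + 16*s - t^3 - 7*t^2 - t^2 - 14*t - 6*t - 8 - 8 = -60*s^3 - 76*s^2 + 80*s - t^3 + t^2*(9*s - 8) + t*(-8*s^2 + 58*s - 20) - 16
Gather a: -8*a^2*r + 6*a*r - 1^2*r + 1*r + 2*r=-8*a^2*r + 6*a*r + 2*r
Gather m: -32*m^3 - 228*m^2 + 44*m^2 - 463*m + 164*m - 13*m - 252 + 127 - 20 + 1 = -32*m^3 - 184*m^2 - 312*m - 144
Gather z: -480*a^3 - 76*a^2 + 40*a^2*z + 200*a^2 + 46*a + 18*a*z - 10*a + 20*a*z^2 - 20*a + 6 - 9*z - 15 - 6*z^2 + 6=-480*a^3 + 124*a^2 + 16*a + z^2*(20*a - 6) + z*(40*a^2 + 18*a - 9) - 3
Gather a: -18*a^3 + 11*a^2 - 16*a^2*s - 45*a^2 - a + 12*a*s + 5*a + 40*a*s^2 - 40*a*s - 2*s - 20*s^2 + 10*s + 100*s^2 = -18*a^3 + a^2*(-16*s - 34) + a*(40*s^2 - 28*s + 4) + 80*s^2 + 8*s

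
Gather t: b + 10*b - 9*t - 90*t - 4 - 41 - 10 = 11*b - 99*t - 55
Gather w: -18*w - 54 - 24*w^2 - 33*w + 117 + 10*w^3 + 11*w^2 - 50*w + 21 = 10*w^3 - 13*w^2 - 101*w + 84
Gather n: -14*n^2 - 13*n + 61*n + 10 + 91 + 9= -14*n^2 + 48*n + 110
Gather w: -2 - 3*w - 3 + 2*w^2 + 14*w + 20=2*w^2 + 11*w + 15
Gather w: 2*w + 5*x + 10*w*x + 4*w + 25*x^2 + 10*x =w*(10*x + 6) + 25*x^2 + 15*x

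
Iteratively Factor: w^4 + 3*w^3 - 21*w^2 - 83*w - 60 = (w + 4)*(w^3 - w^2 - 17*w - 15) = (w - 5)*(w + 4)*(w^2 + 4*w + 3) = (w - 5)*(w + 1)*(w + 4)*(w + 3)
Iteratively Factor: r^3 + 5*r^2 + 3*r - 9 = (r + 3)*(r^2 + 2*r - 3) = (r + 3)^2*(r - 1)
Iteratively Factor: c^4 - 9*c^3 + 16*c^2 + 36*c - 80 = (c - 5)*(c^3 - 4*c^2 - 4*c + 16) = (c - 5)*(c - 2)*(c^2 - 2*c - 8) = (c - 5)*(c - 2)*(c + 2)*(c - 4)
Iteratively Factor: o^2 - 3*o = (o - 3)*(o)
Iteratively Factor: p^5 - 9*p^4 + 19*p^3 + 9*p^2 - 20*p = (p - 5)*(p^4 - 4*p^3 - p^2 + 4*p) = (p - 5)*(p - 1)*(p^3 - 3*p^2 - 4*p) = (p - 5)*(p - 4)*(p - 1)*(p^2 + p) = p*(p - 5)*(p - 4)*(p - 1)*(p + 1)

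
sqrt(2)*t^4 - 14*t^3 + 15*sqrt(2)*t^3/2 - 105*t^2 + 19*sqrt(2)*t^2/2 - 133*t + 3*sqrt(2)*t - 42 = (t + 1)*(t + 6)*(t - 7*sqrt(2))*(sqrt(2)*t + sqrt(2)/2)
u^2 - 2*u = u*(u - 2)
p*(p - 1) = p^2 - p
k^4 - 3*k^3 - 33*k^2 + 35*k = k*(k - 7)*(k - 1)*(k + 5)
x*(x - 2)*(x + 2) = x^3 - 4*x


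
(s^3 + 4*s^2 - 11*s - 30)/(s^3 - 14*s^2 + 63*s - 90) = (s^2 + 7*s + 10)/(s^2 - 11*s + 30)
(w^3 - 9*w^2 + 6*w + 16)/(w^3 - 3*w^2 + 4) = (w - 8)/(w - 2)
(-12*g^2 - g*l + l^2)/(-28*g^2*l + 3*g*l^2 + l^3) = (3*g + l)/(l*(7*g + l))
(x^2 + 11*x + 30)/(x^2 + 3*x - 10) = (x + 6)/(x - 2)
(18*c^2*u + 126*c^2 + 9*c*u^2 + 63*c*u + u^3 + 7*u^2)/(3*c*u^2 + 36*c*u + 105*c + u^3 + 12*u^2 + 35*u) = (6*c + u)/(u + 5)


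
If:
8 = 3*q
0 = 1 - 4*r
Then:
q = 8/3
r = 1/4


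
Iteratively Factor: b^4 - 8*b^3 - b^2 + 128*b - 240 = (b - 5)*(b^3 - 3*b^2 - 16*b + 48) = (b - 5)*(b + 4)*(b^2 - 7*b + 12) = (b - 5)*(b - 4)*(b + 4)*(b - 3)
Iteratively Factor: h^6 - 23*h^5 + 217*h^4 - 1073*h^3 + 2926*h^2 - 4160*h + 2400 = (h - 2)*(h^5 - 21*h^4 + 175*h^3 - 723*h^2 + 1480*h - 1200) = (h - 5)*(h - 2)*(h^4 - 16*h^3 + 95*h^2 - 248*h + 240) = (h - 5)*(h - 3)*(h - 2)*(h^3 - 13*h^2 + 56*h - 80) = (h - 5)*(h - 4)*(h - 3)*(h - 2)*(h^2 - 9*h + 20) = (h - 5)*(h - 4)^2*(h - 3)*(h - 2)*(h - 5)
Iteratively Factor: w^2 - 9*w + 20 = (w - 5)*(w - 4)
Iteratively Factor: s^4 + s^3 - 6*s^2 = (s)*(s^3 + s^2 - 6*s) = s^2*(s^2 + s - 6) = s^2*(s + 3)*(s - 2)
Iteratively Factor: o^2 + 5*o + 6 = (o + 3)*(o + 2)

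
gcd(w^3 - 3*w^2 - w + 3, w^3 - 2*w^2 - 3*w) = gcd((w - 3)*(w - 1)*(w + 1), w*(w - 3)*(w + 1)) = w^2 - 2*w - 3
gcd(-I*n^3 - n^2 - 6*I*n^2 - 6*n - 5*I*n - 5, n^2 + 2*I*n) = 1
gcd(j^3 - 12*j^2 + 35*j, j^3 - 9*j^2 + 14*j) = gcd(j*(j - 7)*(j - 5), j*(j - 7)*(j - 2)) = j^2 - 7*j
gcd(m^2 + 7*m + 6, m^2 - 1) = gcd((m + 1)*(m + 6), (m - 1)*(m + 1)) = m + 1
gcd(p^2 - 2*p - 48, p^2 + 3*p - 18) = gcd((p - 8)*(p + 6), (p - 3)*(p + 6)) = p + 6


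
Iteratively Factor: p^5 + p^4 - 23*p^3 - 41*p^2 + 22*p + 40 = (p + 2)*(p^4 - p^3 - 21*p^2 + p + 20) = (p + 2)*(p + 4)*(p^3 - 5*p^2 - p + 5) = (p - 5)*(p + 2)*(p + 4)*(p^2 - 1) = (p - 5)*(p + 1)*(p + 2)*(p + 4)*(p - 1)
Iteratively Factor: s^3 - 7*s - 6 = (s - 3)*(s^2 + 3*s + 2) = (s - 3)*(s + 1)*(s + 2)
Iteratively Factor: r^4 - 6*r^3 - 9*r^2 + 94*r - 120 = (r - 5)*(r^3 - r^2 - 14*r + 24) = (r - 5)*(r + 4)*(r^2 - 5*r + 6) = (r - 5)*(r - 3)*(r + 4)*(r - 2)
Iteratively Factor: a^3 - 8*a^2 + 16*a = (a)*(a^2 - 8*a + 16) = a*(a - 4)*(a - 4)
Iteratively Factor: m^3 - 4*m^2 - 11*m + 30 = (m + 3)*(m^2 - 7*m + 10) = (m - 2)*(m + 3)*(m - 5)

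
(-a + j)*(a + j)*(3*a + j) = -3*a^3 - a^2*j + 3*a*j^2 + j^3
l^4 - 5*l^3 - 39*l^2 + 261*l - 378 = (l - 6)*(l - 3)^2*(l + 7)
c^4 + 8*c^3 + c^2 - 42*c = c*(c - 2)*(c + 3)*(c + 7)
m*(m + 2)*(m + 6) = m^3 + 8*m^2 + 12*m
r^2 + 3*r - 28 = (r - 4)*(r + 7)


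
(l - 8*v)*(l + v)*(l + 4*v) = l^3 - 3*l^2*v - 36*l*v^2 - 32*v^3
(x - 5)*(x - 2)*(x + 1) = x^3 - 6*x^2 + 3*x + 10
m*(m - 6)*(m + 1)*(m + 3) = m^4 - 2*m^3 - 21*m^2 - 18*m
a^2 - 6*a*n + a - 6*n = (a + 1)*(a - 6*n)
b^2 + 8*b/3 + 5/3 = (b + 1)*(b + 5/3)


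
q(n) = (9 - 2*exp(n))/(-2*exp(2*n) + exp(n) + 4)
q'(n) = (9 - 2*exp(n))*(4*exp(2*n) - exp(n))/(-2*exp(2*n) + exp(n) + 4)^2 - 2*exp(n)/(-2*exp(2*n) + exp(n) + 4) = (-(2*exp(n) - 9)*(4*exp(n) - 1) + 4*exp(2*n) - 2*exp(n) - 8)*exp(n)/(-2*exp(2*n) + exp(n) + 4)^2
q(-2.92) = 2.20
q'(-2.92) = -0.05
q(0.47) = 12.08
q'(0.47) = 210.80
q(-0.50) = 2.01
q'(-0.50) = 0.14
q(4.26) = 0.01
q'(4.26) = -0.01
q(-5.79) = 2.25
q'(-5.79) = -0.00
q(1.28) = -0.10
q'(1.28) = 0.65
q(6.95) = 0.00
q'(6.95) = -0.00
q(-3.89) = 2.23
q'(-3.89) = -0.02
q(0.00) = 2.33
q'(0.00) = 1.67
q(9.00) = 0.00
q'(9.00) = 0.00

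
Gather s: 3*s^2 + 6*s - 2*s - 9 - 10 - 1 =3*s^2 + 4*s - 20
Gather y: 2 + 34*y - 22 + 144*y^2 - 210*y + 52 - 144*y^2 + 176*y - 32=0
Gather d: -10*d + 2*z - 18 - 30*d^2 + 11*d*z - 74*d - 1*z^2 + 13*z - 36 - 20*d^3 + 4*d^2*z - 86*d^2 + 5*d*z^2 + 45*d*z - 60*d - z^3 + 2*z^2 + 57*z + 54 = -20*d^3 + d^2*(4*z - 116) + d*(5*z^2 + 56*z - 144) - z^3 + z^2 + 72*z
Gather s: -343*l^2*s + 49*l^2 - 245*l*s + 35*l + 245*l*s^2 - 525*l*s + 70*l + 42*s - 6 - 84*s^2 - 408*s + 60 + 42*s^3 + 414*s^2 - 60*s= 49*l^2 + 105*l + 42*s^3 + s^2*(245*l + 330) + s*(-343*l^2 - 770*l - 426) + 54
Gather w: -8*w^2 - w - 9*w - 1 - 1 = -8*w^2 - 10*w - 2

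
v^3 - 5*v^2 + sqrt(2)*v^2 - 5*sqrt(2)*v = v*(v - 5)*(v + sqrt(2))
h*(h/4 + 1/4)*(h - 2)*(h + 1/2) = h^4/4 - h^3/8 - 5*h^2/8 - h/4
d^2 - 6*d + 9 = (d - 3)^2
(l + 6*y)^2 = l^2 + 12*l*y + 36*y^2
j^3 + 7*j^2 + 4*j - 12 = (j - 1)*(j + 2)*(j + 6)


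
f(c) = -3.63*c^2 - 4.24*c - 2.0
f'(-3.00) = 17.54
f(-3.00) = -21.95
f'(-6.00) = 39.32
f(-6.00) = -107.24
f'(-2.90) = 16.81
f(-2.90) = -20.23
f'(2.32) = -21.08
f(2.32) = -31.37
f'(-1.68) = 7.96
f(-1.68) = -5.12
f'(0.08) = -4.82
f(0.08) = -2.36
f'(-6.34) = 41.79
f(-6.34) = -121.03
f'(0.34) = -6.71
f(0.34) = -3.86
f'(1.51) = -15.20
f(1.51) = -16.68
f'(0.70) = -9.32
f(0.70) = -6.75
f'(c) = -7.26*c - 4.24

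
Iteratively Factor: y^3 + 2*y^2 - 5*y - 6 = (y + 3)*(y^2 - y - 2) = (y + 1)*(y + 3)*(y - 2)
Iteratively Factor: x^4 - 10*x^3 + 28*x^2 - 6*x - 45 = (x - 5)*(x^3 - 5*x^2 + 3*x + 9) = (x - 5)*(x - 3)*(x^2 - 2*x - 3) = (x - 5)*(x - 3)^2*(x + 1)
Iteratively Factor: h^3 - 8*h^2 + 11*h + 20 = (h - 4)*(h^2 - 4*h - 5) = (h - 4)*(h + 1)*(h - 5)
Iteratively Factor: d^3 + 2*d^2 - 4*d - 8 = (d + 2)*(d^2 - 4) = (d - 2)*(d + 2)*(d + 2)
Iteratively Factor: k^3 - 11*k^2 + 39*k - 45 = (k - 5)*(k^2 - 6*k + 9) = (k - 5)*(k - 3)*(k - 3)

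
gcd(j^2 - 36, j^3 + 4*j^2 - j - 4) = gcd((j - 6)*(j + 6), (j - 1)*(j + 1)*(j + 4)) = 1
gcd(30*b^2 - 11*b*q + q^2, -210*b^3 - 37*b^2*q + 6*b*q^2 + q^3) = -6*b + q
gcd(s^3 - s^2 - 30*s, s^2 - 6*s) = s^2 - 6*s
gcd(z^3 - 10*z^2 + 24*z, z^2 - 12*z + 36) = z - 6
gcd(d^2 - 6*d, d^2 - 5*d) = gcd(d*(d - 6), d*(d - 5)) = d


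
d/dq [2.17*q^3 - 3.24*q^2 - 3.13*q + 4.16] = 6.51*q^2 - 6.48*q - 3.13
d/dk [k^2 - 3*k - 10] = 2*k - 3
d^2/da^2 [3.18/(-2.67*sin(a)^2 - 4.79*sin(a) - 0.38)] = (90.679608*sin(a)^4 + 122.009922*sin(a)^3 - 75.962886*sin(a)^2 - 249.80808*sin(a) - 139.47162)/(2.67*sin(a)^2 + 4.79*sin(a) + 0.38)^3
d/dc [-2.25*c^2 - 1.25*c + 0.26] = -4.5*c - 1.25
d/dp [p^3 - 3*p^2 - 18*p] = 3*p^2 - 6*p - 18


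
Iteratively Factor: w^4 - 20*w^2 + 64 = (w + 4)*(w^3 - 4*w^2 - 4*w + 16) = (w + 2)*(w + 4)*(w^2 - 6*w + 8) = (w - 4)*(w + 2)*(w + 4)*(w - 2)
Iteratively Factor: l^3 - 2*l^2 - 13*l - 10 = (l + 1)*(l^2 - 3*l - 10) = (l - 5)*(l + 1)*(l + 2)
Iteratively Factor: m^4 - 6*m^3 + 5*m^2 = (m)*(m^3 - 6*m^2 + 5*m) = m*(m - 1)*(m^2 - 5*m) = m*(m - 5)*(m - 1)*(m)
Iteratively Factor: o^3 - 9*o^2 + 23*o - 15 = (o - 3)*(o^2 - 6*o + 5) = (o - 5)*(o - 3)*(o - 1)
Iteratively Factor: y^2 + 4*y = (y + 4)*(y)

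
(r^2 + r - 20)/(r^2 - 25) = (r - 4)/(r - 5)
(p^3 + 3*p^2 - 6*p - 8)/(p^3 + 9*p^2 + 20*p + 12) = (p^2 + 2*p - 8)/(p^2 + 8*p + 12)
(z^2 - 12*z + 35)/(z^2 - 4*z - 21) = (z - 5)/(z + 3)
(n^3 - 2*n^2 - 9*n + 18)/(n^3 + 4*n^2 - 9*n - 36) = (n - 2)/(n + 4)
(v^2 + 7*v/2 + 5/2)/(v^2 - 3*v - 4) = (v + 5/2)/(v - 4)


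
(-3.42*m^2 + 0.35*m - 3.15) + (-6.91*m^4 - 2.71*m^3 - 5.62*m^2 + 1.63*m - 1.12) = -6.91*m^4 - 2.71*m^3 - 9.04*m^2 + 1.98*m - 4.27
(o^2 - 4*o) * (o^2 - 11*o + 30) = o^4 - 15*o^3 + 74*o^2 - 120*o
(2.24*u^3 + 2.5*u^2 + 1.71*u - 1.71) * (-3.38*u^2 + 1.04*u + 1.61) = -7.5712*u^5 - 6.1204*u^4 + 0.426600000000001*u^3 + 11.5832*u^2 + 0.9747*u - 2.7531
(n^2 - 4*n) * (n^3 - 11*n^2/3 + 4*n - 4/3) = n^5 - 23*n^4/3 + 56*n^3/3 - 52*n^2/3 + 16*n/3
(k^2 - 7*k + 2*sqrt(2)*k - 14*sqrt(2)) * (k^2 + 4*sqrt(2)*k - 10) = k^4 - 7*k^3 + 6*sqrt(2)*k^3 - 42*sqrt(2)*k^2 + 6*k^2 - 42*k - 20*sqrt(2)*k + 140*sqrt(2)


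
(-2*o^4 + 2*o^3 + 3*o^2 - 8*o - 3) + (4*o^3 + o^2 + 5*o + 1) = -2*o^4 + 6*o^3 + 4*o^2 - 3*o - 2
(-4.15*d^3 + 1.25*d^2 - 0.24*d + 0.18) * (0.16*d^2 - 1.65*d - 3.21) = -0.664*d^5 + 7.0475*d^4 + 11.2206*d^3 - 3.5877*d^2 + 0.4734*d - 0.5778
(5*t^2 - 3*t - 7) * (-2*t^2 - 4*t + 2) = -10*t^4 - 14*t^3 + 36*t^2 + 22*t - 14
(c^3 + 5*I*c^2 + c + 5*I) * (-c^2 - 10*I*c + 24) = -c^5 - 15*I*c^4 + 73*c^3 + 105*I*c^2 + 74*c + 120*I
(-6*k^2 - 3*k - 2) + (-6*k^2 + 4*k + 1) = -12*k^2 + k - 1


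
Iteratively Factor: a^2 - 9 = (a + 3)*(a - 3)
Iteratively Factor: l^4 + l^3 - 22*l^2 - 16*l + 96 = (l + 3)*(l^3 - 2*l^2 - 16*l + 32) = (l + 3)*(l + 4)*(l^2 - 6*l + 8) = (l - 4)*(l + 3)*(l + 4)*(l - 2)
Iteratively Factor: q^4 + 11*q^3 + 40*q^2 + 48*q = (q + 4)*(q^3 + 7*q^2 + 12*q) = q*(q + 4)*(q^2 + 7*q + 12) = q*(q + 4)^2*(q + 3)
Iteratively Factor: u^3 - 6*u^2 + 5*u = (u)*(u^2 - 6*u + 5) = u*(u - 1)*(u - 5)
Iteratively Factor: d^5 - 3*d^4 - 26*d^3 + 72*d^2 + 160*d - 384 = (d - 4)*(d^4 + d^3 - 22*d^2 - 16*d + 96) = (d - 4)*(d - 2)*(d^3 + 3*d^2 - 16*d - 48) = (d - 4)^2*(d - 2)*(d^2 + 7*d + 12) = (d - 4)^2*(d - 2)*(d + 4)*(d + 3)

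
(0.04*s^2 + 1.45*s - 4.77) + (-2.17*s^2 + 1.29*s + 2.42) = -2.13*s^2 + 2.74*s - 2.35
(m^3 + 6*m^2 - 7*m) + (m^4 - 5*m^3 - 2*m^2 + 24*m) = m^4 - 4*m^3 + 4*m^2 + 17*m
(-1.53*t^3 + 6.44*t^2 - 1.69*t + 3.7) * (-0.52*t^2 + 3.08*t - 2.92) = 0.7956*t^5 - 8.0612*t^4 + 25.1816*t^3 - 25.934*t^2 + 16.3308*t - 10.804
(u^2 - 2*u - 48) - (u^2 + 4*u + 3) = -6*u - 51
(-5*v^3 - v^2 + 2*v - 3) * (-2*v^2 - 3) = 10*v^5 + 2*v^4 + 11*v^3 + 9*v^2 - 6*v + 9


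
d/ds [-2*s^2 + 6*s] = 6 - 4*s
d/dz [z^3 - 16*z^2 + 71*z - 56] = 3*z^2 - 32*z + 71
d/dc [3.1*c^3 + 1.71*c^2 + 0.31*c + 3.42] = 9.3*c^2 + 3.42*c + 0.31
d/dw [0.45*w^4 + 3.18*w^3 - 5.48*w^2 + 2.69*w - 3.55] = 1.8*w^3 + 9.54*w^2 - 10.96*w + 2.69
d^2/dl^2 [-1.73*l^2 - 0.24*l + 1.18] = -3.46000000000000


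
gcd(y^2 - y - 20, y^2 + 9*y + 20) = y + 4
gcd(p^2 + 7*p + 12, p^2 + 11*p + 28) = p + 4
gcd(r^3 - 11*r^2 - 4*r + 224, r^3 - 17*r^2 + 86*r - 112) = r^2 - 15*r + 56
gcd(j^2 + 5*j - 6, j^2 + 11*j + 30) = j + 6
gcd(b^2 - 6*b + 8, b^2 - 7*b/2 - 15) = 1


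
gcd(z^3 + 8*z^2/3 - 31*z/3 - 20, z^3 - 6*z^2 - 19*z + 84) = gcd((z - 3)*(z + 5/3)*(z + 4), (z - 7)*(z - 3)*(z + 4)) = z^2 + z - 12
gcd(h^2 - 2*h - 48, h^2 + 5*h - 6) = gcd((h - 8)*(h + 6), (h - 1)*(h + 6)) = h + 6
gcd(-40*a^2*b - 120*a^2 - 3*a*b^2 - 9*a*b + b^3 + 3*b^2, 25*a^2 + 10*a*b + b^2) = 5*a + b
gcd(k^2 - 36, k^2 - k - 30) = k - 6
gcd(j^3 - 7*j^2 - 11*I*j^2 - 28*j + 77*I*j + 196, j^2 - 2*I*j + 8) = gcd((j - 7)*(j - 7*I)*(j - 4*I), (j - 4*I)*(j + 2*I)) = j - 4*I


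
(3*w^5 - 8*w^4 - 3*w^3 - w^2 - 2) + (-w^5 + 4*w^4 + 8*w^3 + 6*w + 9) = 2*w^5 - 4*w^4 + 5*w^3 - w^2 + 6*w + 7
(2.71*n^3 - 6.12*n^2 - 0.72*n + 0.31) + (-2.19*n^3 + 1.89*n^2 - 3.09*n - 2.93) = 0.52*n^3 - 4.23*n^2 - 3.81*n - 2.62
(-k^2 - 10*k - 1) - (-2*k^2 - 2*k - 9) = k^2 - 8*k + 8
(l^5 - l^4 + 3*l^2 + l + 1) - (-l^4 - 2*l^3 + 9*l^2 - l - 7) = l^5 + 2*l^3 - 6*l^2 + 2*l + 8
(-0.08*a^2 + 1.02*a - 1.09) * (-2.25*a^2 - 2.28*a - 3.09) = 0.18*a^4 - 2.1126*a^3 + 0.3741*a^2 - 0.6666*a + 3.3681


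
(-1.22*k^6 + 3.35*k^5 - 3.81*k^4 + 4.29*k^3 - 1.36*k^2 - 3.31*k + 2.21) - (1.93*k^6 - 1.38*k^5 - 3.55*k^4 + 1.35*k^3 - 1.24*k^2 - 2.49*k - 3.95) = -3.15*k^6 + 4.73*k^5 - 0.26*k^4 + 2.94*k^3 - 0.12*k^2 - 0.82*k + 6.16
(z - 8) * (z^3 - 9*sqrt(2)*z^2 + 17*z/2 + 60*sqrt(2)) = z^4 - 9*sqrt(2)*z^3 - 8*z^3 + 17*z^2/2 + 72*sqrt(2)*z^2 - 68*z + 60*sqrt(2)*z - 480*sqrt(2)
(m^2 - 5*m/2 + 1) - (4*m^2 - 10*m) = -3*m^2 + 15*m/2 + 1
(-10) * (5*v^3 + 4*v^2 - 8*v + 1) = -50*v^3 - 40*v^2 + 80*v - 10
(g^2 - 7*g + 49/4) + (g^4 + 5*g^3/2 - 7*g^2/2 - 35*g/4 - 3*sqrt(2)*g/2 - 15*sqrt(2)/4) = g^4 + 5*g^3/2 - 5*g^2/2 - 63*g/4 - 3*sqrt(2)*g/2 - 15*sqrt(2)/4 + 49/4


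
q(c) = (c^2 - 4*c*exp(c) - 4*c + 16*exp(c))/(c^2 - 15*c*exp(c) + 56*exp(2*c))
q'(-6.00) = 0.10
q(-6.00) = 1.66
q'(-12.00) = 0.03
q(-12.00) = 1.33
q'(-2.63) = -0.20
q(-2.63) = 1.92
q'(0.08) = -0.32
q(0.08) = 0.26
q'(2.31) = -0.02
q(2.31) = 0.01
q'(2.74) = -0.01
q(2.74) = 0.01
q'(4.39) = -0.00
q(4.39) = -0.00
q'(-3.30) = 0.04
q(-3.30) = 1.97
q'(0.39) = -0.22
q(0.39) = 0.18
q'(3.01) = -0.01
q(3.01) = 0.00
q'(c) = (-4*c*exp(c) + 2*c + 12*exp(c) - 4)/(c^2 - 15*c*exp(c) + 56*exp(2*c)) + (c^2 - 4*c*exp(c) - 4*c + 16*exp(c))*(15*c*exp(c) - 2*c - 112*exp(2*c) + 15*exp(c))/(c^2 - 15*c*exp(c) + 56*exp(2*c))^2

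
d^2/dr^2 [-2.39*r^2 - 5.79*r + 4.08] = -4.78000000000000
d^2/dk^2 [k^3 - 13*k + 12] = 6*k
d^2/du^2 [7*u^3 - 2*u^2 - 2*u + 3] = 42*u - 4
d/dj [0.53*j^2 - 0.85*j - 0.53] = 1.06*j - 0.85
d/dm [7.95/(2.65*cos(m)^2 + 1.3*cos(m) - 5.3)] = (42.135*cos(m) + 10.335)*sin(m)/(2.65*cos(m)^2 + 1.3*cos(m) - 5.3)^2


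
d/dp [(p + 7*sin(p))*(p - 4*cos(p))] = (p + 7*sin(p))*(4*sin(p) + 1) + (p - 4*cos(p))*(7*cos(p) + 1)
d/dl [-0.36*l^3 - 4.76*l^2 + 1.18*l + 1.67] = -1.08*l^2 - 9.52*l + 1.18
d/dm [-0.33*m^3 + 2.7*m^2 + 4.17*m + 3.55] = -0.99*m^2 + 5.4*m + 4.17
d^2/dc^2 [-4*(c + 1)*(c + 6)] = -8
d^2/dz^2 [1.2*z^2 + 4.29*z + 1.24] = 2.40000000000000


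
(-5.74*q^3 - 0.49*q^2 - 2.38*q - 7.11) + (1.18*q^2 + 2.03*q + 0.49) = -5.74*q^3 + 0.69*q^2 - 0.35*q - 6.62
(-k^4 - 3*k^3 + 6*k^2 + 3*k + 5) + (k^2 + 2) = -k^4 - 3*k^3 + 7*k^2 + 3*k + 7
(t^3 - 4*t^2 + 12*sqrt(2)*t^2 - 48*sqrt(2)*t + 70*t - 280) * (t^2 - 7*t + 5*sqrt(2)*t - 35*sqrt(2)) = t^5 - 11*t^4 + 17*sqrt(2)*t^4 - 187*sqrt(2)*t^3 + 218*t^3 - 2090*t^2 + 826*sqrt(2)*t^2 - 3850*sqrt(2)*t + 5320*t + 9800*sqrt(2)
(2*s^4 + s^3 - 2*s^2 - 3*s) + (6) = 2*s^4 + s^3 - 2*s^2 - 3*s + 6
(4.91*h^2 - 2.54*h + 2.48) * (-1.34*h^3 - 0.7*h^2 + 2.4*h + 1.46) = -6.5794*h^5 - 0.0333999999999994*h^4 + 10.2388*h^3 - 0.6634*h^2 + 2.2436*h + 3.6208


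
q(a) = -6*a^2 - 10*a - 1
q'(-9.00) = 98.00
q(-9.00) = -397.00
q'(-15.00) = 170.00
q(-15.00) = -1201.00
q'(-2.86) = 24.32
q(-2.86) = -21.48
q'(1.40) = -26.80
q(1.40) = -26.76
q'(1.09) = -23.08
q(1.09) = -19.03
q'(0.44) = -15.28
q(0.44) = -6.56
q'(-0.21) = -7.48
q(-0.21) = 0.84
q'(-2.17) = 16.04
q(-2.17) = -7.55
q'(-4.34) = 42.08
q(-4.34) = -70.61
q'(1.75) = -31.00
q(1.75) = -36.88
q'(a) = -12*a - 10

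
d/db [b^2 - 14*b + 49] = 2*b - 14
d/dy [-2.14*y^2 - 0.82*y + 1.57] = -4.28*y - 0.82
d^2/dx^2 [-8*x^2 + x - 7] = -16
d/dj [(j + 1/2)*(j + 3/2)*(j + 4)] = 3*j^2 + 12*j + 35/4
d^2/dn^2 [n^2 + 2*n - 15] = 2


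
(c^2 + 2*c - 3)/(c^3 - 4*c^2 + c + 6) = (c^2 + 2*c - 3)/(c^3 - 4*c^2 + c + 6)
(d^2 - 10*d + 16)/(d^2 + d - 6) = (d - 8)/(d + 3)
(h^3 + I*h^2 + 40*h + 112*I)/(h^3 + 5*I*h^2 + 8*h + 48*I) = (h - 7*I)/(h - 3*I)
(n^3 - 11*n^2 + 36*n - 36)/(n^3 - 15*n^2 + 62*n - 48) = (n^2 - 5*n + 6)/(n^2 - 9*n + 8)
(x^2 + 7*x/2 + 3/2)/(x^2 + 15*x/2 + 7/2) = (x + 3)/(x + 7)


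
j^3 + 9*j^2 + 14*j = j*(j + 2)*(j + 7)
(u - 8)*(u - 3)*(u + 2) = u^3 - 9*u^2 + 2*u + 48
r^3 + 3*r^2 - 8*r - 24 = (r + 3)*(r - 2*sqrt(2))*(r + 2*sqrt(2))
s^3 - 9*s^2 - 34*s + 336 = (s - 8)*(s - 7)*(s + 6)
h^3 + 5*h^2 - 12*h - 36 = (h - 3)*(h + 2)*(h + 6)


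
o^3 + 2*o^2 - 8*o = o*(o - 2)*(o + 4)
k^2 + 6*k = k*(k + 6)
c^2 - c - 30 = (c - 6)*(c + 5)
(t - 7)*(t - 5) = t^2 - 12*t + 35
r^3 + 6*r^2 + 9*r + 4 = (r + 1)^2*(r + 4)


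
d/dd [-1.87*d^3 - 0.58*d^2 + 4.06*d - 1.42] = -5.61*d^2 - 1.16*d + 4.06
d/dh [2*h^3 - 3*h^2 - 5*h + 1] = 6*h^2 - 6*h - 5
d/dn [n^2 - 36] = 2*n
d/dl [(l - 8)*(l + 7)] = 2*l - 1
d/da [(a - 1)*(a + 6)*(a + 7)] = 3*a^2 + 24*a + 29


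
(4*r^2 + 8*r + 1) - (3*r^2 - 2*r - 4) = r^2 + 10*r + 5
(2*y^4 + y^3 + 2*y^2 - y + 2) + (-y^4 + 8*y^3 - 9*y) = y^4 + 9*y^3 + 2*y^2 - 10*y + 2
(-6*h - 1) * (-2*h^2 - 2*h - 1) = 12*h^3 + 14*h^2 + 8*h + 1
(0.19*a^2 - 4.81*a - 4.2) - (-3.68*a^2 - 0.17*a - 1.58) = 3.87*a^2 - 4.64*a - 2.62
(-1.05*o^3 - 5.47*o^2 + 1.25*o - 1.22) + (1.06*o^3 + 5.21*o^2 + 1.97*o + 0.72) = 0.01*o^3 - 0.26*o^2 + 3.22*o - 0.5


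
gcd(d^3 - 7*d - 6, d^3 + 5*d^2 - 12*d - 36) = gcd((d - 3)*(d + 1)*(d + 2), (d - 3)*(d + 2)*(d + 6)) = d^2 - d - 6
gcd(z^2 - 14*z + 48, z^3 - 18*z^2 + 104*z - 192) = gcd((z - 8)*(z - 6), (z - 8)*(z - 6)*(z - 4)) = z^2 - 14*z + 48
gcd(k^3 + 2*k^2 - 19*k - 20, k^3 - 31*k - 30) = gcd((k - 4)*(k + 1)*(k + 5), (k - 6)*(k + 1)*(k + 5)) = k^2 + 6*k + 5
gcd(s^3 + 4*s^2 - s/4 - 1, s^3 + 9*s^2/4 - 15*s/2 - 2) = s + 4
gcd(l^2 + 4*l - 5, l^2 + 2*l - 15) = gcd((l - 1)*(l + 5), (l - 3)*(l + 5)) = l + 5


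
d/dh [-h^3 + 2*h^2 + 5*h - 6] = -3*h^2 + 4*h + 5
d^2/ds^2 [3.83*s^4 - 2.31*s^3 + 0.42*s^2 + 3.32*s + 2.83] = 45.96*s^2 - 13.86*s + 0.84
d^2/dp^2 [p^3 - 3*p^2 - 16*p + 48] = 6*p - 6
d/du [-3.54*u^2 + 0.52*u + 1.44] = 0.52 - 7.08*u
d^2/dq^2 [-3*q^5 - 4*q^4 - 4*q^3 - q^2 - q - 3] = -60*q^3 - 48*q^2 - 24*q - 2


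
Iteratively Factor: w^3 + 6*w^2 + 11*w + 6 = (w + 3)*(w^2 + 3*w + 2) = (w + 1)*(w + 3)*(w + 2)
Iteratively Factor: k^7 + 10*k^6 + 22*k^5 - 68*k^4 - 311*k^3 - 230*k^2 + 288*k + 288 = (k + 1)*(k^6 + 9*k^5 + 13*k^4 - 81*k^3 - 230*k^2 + 288) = (k + 1)*(k + 4)*(k^5 + 5*k^4 - 7*k^3 - 53*k^2 - 18*k + 72) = (k - 1)*(k + 1)*(k + 4)*(k^4 + 6*k^3 - k^2 - 54*k - 72) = (k - 1)*(k + 1)*(k + 3)*(k + 4)*(k^3 + 3*k^2 - 10*k - 24) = (k - 1)*(k + 1)*(k + 2)*(k + 3)*(k + 4)*(k^2 + k - 12) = (k - 1)*(k + 1)*(k + 2)*(k + 3)*(k + 4)^2*(k - 3)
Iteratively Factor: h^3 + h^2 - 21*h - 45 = (h - 5)*(h^2 + 6*h + 9) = (h - 5)*(h + 3)*(h + 3)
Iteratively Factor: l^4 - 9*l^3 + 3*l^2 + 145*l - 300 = (l + 4)*(l^3 - 13*l^2 + 55*l - 75) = (l - 5)*(l + 4)*(l^2 - 8*l + 15) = (l - 5)*(l - 3)*(l + 4)*(l - 5)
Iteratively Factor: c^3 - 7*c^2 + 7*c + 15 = (c + 1)*(c^2 - 8*c + 15) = (c - 3)*(c + 1)*(c - 5)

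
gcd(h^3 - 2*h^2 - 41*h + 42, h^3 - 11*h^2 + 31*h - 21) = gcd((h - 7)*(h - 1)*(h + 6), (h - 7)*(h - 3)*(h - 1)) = h^2 - 8*h + 7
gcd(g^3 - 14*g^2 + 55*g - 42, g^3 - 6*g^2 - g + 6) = g^2 - 7*g + 6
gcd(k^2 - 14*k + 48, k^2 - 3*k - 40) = k - 8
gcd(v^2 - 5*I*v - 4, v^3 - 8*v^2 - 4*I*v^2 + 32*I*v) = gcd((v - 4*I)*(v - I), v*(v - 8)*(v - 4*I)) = v - 4*I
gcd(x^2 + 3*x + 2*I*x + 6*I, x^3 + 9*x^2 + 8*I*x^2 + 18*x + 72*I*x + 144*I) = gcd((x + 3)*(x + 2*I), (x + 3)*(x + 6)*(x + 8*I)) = x + 3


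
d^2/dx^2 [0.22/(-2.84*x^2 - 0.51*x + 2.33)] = (3.548864*x^2 + 0.637296*x - 0.22*(5.68*x + 0.51)*(11.36*x + 1.02) - 2.911568)/(2.84*x^2 + 0.51*x - 2.33)^3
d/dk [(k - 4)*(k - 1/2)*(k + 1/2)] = 3*k^2 - 8*k - 1/4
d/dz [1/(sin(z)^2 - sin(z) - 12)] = (1 - 2*sin(z))*cos(z)/(sin(z) + cos(z)^2 + 11)^2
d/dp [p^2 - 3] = 2*p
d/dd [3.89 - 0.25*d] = -0.250000000000000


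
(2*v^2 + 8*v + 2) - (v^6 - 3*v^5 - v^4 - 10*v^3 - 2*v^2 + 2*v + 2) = -v^6 + 3*v^5 + v^4 + 10*v^3 + 4*v^2 + 6*v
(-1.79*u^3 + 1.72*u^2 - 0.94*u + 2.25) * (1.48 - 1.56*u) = 2.7924*u^4 - 5.3324*u^3 + 4.012*u^2 - 4.9012*u + 3.33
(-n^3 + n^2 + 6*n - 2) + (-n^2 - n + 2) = -n^3 + 5*n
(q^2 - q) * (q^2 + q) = q^4 - q^2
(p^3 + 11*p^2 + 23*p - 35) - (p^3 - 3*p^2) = 14*p^2 + 23*p - 35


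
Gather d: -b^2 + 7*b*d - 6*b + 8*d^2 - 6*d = -b^2 - 6*b + 8*d^2 + d*(7*b - 6)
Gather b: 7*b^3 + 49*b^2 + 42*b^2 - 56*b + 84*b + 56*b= 7*b^3 + 91*b^2 + 84*b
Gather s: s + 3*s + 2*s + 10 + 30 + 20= 6*s + 60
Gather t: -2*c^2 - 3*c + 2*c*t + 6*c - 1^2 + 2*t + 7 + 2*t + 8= -2*c^2 + 3*c + t*(2*c + 4) + 14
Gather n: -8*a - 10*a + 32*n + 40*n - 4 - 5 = -18*a + 72*n - 9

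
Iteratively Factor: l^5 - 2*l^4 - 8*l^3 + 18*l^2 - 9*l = (l - 3)*(l^4 + l^3 - 5*l^2 + 3*l) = l*(l - 3)*(l^3 + l^2 - 5*l + 3) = l*(l - 3)*(l - 1)*(l^2 + 2*l - 3) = l*(l - 3)*(l - 1)*(l + 3)*(l - 1)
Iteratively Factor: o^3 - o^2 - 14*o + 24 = (o - 3)*(o^2 + 2*o - 8) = (o - 3)*(o + 4)*(o - 2)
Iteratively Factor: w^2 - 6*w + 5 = (w - 1)*(w - 5)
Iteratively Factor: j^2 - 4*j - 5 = (j + 1)*(j - 5)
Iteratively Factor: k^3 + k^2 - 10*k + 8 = (k - 1)*(k^2 + 2*k - 8) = (k - 1)*(k + 4)*(k - 2)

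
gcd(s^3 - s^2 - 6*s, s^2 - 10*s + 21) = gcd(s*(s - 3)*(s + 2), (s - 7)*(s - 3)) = s - 3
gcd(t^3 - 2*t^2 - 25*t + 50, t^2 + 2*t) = 1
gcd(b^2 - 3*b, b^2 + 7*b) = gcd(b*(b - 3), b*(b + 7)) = b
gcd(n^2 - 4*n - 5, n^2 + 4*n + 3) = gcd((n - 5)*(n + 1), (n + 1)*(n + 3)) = n + 1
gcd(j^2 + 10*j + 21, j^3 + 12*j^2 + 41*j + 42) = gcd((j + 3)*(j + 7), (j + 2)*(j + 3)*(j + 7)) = j^2 + 10*j + 21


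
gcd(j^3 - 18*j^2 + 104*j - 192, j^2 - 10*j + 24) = j^2 - 10*j + 24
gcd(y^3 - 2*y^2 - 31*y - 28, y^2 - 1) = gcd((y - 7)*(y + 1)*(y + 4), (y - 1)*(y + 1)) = y + 1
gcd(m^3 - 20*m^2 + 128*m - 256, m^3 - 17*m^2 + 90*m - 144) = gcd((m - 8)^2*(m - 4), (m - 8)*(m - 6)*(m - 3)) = m - 8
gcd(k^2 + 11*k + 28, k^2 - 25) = 1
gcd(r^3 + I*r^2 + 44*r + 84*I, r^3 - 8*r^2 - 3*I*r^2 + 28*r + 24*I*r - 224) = r - 7*I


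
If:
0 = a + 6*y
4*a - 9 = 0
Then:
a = 9/4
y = -3/8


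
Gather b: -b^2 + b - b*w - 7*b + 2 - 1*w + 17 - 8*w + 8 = -b^2 + b*(-w - 6) - 9*w + 27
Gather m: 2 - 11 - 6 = -15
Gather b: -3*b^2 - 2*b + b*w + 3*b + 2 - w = -3*b^2 + b*(w + 1) - w + 2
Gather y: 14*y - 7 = 14*y - 7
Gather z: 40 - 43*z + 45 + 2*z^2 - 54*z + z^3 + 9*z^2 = z^3 + 11*z^2 - 97*z + 85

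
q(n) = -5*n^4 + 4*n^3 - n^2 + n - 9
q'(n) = -20*n^3 + 12*n^2 - 2*n + 1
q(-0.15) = -9.19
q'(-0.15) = 1.64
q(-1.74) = -80.67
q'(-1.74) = 146.17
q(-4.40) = -2247.54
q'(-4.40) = 1945.80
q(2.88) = -262.85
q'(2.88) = -382.98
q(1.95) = -53.49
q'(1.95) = -105.57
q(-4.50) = -2448.56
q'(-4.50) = 2075.50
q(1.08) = -10.85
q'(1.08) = -12.36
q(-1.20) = -28.92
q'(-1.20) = 55.24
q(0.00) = -9.00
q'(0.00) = 1.00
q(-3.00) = -534.00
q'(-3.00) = 655.00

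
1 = 1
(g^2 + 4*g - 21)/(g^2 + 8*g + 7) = (g - 3)/(g + 1)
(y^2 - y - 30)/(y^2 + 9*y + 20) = (y - 6)/(y + 4)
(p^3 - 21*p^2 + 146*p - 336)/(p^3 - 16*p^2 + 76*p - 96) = (p - 7)/(p - 2)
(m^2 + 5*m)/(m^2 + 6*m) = (m + 5)/(m + 6)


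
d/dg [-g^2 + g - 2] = 1 - 2*g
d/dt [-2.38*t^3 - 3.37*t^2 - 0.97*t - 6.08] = -7.14*t^2 - 6.74*t - 0.97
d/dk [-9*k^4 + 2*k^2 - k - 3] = -36*k^3 + 4*k - 1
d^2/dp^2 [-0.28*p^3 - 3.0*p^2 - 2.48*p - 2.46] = -1.68*p - 6.0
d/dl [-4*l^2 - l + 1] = -8*l - 1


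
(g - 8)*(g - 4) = g^2 - 12*g + 32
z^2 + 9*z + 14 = (z + 2)*(z + 7)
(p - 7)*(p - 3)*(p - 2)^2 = p^4 - 14*p^3 + 65*p^2 - 124*p + 84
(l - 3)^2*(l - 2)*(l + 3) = l^4 - 5*l^3 - 3*l^2 + 45*l - 54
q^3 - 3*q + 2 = (q - 1)^2*(q + 2)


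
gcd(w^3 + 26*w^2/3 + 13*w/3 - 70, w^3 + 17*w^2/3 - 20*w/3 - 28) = w^2 + 11*w/3 - 14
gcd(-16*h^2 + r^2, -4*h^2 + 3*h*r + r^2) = 4*h + r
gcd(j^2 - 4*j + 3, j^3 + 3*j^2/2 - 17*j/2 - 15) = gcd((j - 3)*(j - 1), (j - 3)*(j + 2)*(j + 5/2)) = j - 3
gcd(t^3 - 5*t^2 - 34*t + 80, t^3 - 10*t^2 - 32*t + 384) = t - 8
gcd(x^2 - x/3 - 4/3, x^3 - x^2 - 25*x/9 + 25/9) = 1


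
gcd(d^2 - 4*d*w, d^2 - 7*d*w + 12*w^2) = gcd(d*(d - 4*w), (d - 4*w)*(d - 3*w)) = -d + 4*w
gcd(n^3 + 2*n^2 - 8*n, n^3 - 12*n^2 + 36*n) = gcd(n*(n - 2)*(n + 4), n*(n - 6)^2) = n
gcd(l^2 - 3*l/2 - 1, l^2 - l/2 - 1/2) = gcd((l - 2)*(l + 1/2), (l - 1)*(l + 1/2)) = l + 1/2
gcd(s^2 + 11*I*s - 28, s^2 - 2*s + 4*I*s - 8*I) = s + 4*I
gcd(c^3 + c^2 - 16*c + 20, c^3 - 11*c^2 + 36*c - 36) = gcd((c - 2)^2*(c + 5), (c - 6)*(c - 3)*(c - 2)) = c - 2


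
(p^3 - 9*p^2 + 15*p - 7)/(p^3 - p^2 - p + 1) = (p - 7)/(p + 1)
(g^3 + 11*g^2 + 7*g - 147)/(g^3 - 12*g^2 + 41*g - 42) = (g^2 + 14*g + 49)/(g^2 - 9*g + 14)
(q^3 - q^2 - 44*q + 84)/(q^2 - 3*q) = (q^3 - q^2 - 44*q + 84)/(q*(q - 3))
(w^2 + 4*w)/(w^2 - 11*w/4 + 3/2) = 4*w*(w + 4)/(4*w^2 - 11*w + 6)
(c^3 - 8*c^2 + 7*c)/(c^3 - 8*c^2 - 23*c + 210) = c*(c - 1)/(c^2 - c - 30)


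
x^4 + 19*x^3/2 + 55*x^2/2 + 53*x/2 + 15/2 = (x + 1/2)*(x + 1)*(x + 3)*(x + 5)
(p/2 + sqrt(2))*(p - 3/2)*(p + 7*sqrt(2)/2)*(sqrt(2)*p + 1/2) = sqrt(2)*p^4/2 - 3*sqrt(2)*p^3/4 + 23*p^3/4 - 69*p^2/8 + 67*sqrt(2)*p^2/8 - 201*sqrt(2)*p/16 + 7*p/2 - 21/4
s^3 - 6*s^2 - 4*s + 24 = (s - 6)*(s - 2)*(s + 2)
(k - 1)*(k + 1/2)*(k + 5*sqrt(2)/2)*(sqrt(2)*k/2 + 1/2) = sqrt(2)*k^4/2 - sqrt(2)*k^3/4 + 3*k^3 - 3*k^2/2 + sqrt(2)*k^2 - 3*k/2 - 5*sqrt(2)*k/8 - 5*sqrt(2)/8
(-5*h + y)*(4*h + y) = -20*h^2 - h*y + y^2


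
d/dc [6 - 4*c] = -4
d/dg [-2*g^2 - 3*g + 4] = -4*g - 3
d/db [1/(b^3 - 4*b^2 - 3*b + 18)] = (-3*b^2 + 8*b + 3)/(b^3 - 4*b^2 - 3*b + 18)^2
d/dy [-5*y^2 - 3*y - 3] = -10*y - 3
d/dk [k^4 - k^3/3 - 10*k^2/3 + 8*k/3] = 4*k^3 - k^2 - 20*k/3 + 8/3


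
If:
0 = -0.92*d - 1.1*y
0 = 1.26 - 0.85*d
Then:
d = 1.48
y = -1.24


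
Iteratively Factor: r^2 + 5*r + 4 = (r + 1)*(r + 4)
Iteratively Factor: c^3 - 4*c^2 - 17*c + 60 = (c - 3)*(c^2 - c - 20) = (c - 5)*(c - 3)*(c + 4)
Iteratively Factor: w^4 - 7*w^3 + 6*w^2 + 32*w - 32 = (w - 1)*(w^3 - 6*w^2 + 32) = (w - 4)*(w - 1)*(w^2 - 2*w - 8) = (w - 4)*(w - 1)*(w + 2)*(w - 4)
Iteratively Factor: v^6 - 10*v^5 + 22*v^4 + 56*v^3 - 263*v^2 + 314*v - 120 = (v - 1)*(v^5 - 9*v^4 + 13*v^3 + 69*v^2 - 194*v + 120) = (v - 5)*(v - 1)*(v^4 - 4*v^3 - 7*v^2 + 34*v - 24) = (v - 5)*(v - 1)^2*(v^3 - 3*v^2 - 10*v + 24) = (v - 5)*(v - 2)*(v - 1)^2*(v^2 - v - 12) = (v - 5)*(v - 2)*(v - 1)^2*(v + 3)*(v - 4)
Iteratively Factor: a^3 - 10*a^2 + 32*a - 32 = (a - 4)*(a^2 - 6*a + 8) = (a - 4)^2*(a - 2)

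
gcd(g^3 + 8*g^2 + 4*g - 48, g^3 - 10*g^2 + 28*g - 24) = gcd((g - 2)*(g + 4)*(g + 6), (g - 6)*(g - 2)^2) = g - 2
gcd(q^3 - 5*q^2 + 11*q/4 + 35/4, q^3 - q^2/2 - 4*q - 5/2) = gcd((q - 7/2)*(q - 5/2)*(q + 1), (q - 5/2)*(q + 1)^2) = q^2 - 3*q/2 - 5/2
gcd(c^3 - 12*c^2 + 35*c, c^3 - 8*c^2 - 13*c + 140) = c^2 - 12*c + 35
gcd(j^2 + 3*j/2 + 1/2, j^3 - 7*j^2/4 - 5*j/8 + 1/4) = j + 1/2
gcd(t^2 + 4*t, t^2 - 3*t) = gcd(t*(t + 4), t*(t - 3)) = t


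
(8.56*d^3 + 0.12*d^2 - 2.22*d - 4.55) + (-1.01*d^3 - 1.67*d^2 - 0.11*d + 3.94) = 7.55*d^3 - 1.55*d^2 - 2.33*d - 0.61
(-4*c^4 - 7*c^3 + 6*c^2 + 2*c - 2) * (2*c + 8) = -8*c^5 - 46*c^4 - 44*c^3 + 52*c^2 + 12*c - 16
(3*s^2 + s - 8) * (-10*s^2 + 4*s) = -30*s^4 + 2*s^3 + 84*s^2 - 32*s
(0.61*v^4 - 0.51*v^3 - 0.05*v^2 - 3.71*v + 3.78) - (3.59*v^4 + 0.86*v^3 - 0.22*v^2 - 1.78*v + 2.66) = -2.98*v^4 - 1.37*v^3 + 0.17*v^2 - 1.93*v + 1.12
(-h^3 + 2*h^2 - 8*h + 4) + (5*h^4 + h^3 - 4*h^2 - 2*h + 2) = 5*h^4 - 2*h^2 - 10*h + 6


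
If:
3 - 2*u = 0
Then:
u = 3/2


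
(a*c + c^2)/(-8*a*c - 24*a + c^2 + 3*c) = c*(-a - c)/(8*a*c + 24*a - c^2 - 3*c)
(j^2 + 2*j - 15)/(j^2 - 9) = (j + 5)/(j + 3)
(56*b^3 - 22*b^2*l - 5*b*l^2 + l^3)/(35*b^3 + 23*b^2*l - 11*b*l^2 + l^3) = (8*b^2 - 2*b*l - l^2)/(5*b^2 + 4*b*l - l^2)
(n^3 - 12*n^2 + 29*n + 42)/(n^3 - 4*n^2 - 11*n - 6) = (n - 7)/(n + 1)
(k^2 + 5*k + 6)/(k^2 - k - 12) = (k + 2)/(k - 4)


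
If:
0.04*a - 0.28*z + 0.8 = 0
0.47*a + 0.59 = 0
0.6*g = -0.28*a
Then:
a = -1.26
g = 0.59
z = 2.68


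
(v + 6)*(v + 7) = v^2 + 13*v + 42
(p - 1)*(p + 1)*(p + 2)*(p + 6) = p^4 + 8*p^3 + 11*p^2 - 8*p - 12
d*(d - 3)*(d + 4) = d^3 + d^2 - 12*d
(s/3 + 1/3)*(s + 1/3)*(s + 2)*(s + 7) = s^4/3 + 31*s^3/9 + 79*s^2/9 + 65*s/9 + 14/9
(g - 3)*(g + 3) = g^2 - 9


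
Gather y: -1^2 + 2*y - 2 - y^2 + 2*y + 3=-y^2 + 4*y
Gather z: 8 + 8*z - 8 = 8*z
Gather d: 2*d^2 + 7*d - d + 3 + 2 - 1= 2*d^2 + 6*d + 4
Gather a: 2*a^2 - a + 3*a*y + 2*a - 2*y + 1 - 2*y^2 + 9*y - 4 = 2*a^2 + a*(3*y + 1) - 2*y^2 + 7*y - 3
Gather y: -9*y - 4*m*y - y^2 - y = -y^2 + y*(-4*m - 10)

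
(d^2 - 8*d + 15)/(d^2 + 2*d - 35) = (d - 3)/(d + 7)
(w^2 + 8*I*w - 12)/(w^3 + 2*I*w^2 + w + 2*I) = (w + 6*I)/(w^2 + 1)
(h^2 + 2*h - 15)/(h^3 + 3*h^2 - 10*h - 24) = (h + 5)/(h^2 + 6*h + 8)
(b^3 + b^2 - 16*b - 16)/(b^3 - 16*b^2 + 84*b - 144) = (b^2 + 5*b + 4)/(b^2 - 12*b + 36)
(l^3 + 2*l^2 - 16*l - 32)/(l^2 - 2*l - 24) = (l^2 - 2*l - 8)/(l - 6)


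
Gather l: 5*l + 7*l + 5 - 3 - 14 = 12*l - 12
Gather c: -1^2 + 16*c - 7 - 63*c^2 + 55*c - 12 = -63*c^2 + 71*c - 20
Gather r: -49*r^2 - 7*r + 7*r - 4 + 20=16 - 49*r^2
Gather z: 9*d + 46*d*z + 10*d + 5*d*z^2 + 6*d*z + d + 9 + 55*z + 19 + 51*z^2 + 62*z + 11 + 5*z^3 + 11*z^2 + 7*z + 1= 20*d + 5*z^3 + z^2*(5*d + 62) + z*(52*d + 124) + 40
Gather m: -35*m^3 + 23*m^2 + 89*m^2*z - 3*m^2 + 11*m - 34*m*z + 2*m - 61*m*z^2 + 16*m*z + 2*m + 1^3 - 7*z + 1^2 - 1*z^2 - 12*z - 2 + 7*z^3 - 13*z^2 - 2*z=-35*m^3 + m^2*(89*z + 20) + m*(-61*z^2 - 18*z + 15) + 7*z^3 - 14*z^2 - 21*z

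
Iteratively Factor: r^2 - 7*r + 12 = (r - 3)*(r - 4)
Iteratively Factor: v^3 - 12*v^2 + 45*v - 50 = (v - 2)*(v^2 - 10*v + 25) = (v - 5)*(v - 2)*(v - 5)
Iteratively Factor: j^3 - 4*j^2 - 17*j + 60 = (j - 5)*(j^2 + j - 12) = (j - 5)*(j - 3)*(j + 4)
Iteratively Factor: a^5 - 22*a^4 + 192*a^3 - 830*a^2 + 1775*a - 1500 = (a - 3)*(a^4 - 19*a^3 + 135*a^2 - 425*a + 500) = (a - 4)*(a - 3)*(a^3 - 15*a^2 + 75*a - 125) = (a - 5)*(a - 4)*(a - 3)*(a^2 - 10*a + 25) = (a - 5)^2*(a - 4)*(a - 3)*(a - 5)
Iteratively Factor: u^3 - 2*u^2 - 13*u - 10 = (u - 5)*(u^2 + 3*u + 2) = (u - 5)*(u + 1)*(u + 2)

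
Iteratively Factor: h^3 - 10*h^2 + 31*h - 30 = (h - 3)*(h^2 - 7*h + 10) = (h - 5)*(h - 3)*(h - 2)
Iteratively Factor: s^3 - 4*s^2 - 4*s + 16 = (s - 4)*(s^2 - 4) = (s - 4)*(s + 2)*(s - 2)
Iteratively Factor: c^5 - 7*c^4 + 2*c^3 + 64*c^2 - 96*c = (c)*(c^4 - 7*c^3 + 2*c^2 + 64*c - 96) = c*(c - 4)*(c^3 - 3*c^2 - 10*c + 24) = c*(c - 4)*(c + 3)*(c^2 - 6*c + 8) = c*(c - 4)^2*(c + 3)*(c - 2)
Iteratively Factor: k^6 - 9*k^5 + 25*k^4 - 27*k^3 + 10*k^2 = (k)*(k^5 - 9*k^4 + 25*k^3 - 27*k^2 + 10*k) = k*(k - 5)*(k^4 - 4*k^3 + 5*k^2 - 2*k) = k*(k - 5)*(k - 1)*(k^3 - 3*k^2 + 2*k) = k*(k - 5)*(k - 1)^2*(k^2 - 2*k) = k*(k - 5)*(k - 2)*(k - 1)^2*(k)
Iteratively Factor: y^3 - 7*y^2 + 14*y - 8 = (y - 2)*(y^2 - 5*y + 4) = (y - 4)*(y - 2)*(y - 1)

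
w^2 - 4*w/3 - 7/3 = (w - 7/3)*(w + 1)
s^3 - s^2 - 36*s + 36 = (s - 6)*(s - 1)*(s + 6)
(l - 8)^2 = l^2 - 16*l + 64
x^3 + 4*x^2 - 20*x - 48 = (x - 4)*(x + 2)*(x + 6)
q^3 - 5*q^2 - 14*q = q*(q - 7)*(q + 2)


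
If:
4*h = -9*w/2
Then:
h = -9*w/8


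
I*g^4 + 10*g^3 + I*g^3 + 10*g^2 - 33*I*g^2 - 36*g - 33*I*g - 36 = (g - 4*I)*(g - 3*I)^2*(I*g + I)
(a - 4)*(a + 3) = a^2 - a - 12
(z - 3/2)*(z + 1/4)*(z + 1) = z^3 - z^2/4 - 13*z/8 - 3/8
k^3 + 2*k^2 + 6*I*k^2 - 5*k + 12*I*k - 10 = (k + 2)*(k + I)*(k + 5*I)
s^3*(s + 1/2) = s^4 + s^3/2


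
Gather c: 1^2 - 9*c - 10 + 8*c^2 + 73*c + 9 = 8*c^2 + 64*c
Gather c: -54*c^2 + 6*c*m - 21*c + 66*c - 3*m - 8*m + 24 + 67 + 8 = -54*c^2 + c*(6*m + 45) - 11*m + 99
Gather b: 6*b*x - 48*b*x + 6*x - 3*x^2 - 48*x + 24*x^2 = -42*b*x + 21*x^2 - 42*x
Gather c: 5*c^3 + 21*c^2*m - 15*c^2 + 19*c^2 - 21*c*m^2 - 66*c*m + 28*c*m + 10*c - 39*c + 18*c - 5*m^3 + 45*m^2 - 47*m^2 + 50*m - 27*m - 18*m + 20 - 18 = 5*c^3 + c^2*(21*m + 4) + c*(-21*m^2 - 38*m - 11) - 5*m^3 - 2*m^2 + 5*m + 2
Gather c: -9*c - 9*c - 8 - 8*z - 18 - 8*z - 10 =-18*c - 16*z - 36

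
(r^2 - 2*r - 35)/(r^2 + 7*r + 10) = (r - 7)/(r + 2)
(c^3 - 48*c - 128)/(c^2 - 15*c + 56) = (c^2 + 8*c + 16)/(c - 7)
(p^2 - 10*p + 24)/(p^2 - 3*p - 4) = (p - 6)/(p + 1)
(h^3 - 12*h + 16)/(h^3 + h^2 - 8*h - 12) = (h^3 - 12*h + 16)/(h^3 + h^2 - 8*h - 12)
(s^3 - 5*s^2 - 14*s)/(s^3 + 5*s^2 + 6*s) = (s - 7)/(s + 3)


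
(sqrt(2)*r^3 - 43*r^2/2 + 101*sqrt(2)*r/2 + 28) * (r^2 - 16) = sqrt(2)*r^5 - 43*r^4/2 + 69*sqrt(2)*r^3/2 + 372*r^2 - 808*sqrt(2)*r - 448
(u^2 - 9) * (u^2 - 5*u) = u^4 - 5*u^3 - 9*u^2 + 45*u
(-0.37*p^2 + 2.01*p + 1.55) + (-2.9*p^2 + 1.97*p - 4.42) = -3.27*p^2 + 3.98*p - 2.87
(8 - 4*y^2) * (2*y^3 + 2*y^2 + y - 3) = -8*y^5 - 8*y^4 + 12*y^3 + 28*y^2 + 8*y - 24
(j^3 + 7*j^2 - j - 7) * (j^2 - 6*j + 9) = j^5 + j^4 - 34*j^3 + 62*j^2 + 33*j - 63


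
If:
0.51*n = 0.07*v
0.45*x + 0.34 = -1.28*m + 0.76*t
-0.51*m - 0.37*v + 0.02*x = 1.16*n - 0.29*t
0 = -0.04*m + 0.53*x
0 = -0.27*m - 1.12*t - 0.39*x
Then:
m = -0.22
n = 0.03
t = 0.06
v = 0.25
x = -0.02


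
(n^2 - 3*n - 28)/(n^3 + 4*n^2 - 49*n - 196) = 1/(n + 7)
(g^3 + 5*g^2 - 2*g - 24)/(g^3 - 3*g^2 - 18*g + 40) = (g + 3)/(g - 5)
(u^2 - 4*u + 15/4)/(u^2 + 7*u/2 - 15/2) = (u - 5/2)/(u + 5)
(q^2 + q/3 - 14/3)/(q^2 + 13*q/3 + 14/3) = (q - 2)/(q + 2)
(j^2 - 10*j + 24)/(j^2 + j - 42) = (j - 4)/(j + 7)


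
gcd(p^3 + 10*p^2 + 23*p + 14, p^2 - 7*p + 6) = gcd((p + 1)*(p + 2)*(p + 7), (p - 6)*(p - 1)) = 1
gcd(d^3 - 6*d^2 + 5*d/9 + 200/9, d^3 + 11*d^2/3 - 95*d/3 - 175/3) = d^2 - 10*d/3 - 25/3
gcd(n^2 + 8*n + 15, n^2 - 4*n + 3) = 1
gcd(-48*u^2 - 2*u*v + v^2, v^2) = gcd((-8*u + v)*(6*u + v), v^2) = 1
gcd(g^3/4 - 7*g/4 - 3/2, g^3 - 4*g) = g + 2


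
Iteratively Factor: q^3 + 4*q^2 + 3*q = (q + 1)*(q^2 + 3*q) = (q + 1)*(q + 3)*(q)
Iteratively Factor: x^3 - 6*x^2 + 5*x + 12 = (x - 3)*(x^2 - 3*x - 4) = (x - 4)*(x - 3)*(x + 1)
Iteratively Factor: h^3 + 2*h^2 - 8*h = (h + 4)*(h^2 - 2*h) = (h - 2)*(h + 4)*(h)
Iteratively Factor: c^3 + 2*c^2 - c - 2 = (c - 1)*(c^2 + 3*c + 2) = (c - 1)*(c + 2)*(c + 1)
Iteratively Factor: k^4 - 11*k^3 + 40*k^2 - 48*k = (k - 4)*(k^3 - 7*k^2 + 12*k) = (k - 4)*(k - 3)*(k^2 - 4*k) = k*(k - 4)*(k - 3)*(k - 4)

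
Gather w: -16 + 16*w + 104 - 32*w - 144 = -16*w - 56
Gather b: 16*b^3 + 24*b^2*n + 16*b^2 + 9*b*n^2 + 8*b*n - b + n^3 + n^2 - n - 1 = 16*b^3 + b^2*(24*n + 16) + b*(9*n^2 + 8*n - 1) + n^3 + n^2 - n - 1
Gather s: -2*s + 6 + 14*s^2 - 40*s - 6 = 14*s^2 - 42*s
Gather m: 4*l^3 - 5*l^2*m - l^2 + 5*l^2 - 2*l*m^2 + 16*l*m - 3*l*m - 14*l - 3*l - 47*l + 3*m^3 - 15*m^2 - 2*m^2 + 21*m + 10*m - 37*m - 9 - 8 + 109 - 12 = 4*l^3 + 4*l^2 - 64*l + 3*m^3 + m^2*(-2*l - 17) + m*(-5*l^2 + 13*l - 6) + 80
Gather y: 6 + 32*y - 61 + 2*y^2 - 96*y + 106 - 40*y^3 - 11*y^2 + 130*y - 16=-40*y^3 - 9*y^2 + 66*y + 35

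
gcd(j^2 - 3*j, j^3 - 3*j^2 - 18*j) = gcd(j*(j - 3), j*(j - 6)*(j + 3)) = j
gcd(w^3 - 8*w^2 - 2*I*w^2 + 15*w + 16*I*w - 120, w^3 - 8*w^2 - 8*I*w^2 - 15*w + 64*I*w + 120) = w^2 + w*(-8 - 5*I) + 40*I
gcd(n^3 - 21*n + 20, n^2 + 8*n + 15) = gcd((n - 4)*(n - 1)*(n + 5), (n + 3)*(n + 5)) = n + 5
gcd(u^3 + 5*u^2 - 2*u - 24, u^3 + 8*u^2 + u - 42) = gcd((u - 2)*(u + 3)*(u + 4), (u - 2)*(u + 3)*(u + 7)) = u^2 + u - 6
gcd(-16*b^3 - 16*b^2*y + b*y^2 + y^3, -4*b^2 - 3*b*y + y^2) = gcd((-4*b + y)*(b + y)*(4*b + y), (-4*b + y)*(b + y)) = -4*b^2 - 3*b*y + y^2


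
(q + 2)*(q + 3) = q^2 + 5*q + 6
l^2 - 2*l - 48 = (l - 8)*(l + 6)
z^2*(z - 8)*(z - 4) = z^4 - 12*z^3 + 32*z^2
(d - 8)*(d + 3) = d^2 - 5*d - 24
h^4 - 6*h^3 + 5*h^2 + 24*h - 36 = (h - 3)^2*(h - 2)*(h + 2)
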